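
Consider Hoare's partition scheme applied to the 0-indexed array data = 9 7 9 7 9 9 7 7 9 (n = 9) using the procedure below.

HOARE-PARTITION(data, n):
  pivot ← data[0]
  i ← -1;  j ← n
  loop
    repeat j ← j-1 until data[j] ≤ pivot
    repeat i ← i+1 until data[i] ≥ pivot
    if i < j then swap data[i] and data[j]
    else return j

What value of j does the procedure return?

pivot = data[0] = 9; i = -1, j = 9
j→8 (data[8]=9≤9), i→0 (data[0]=9≥9); i<j, swap → 9 7 9 7 9 9 7 7 9
j→7 (data[7]=7≤9), i→2 (data[2]=9≥9); i<j, swap → 9 7 7 7 9 9 7 9 9
j→6 (data[6]=7≤9), i→4 (data[4]=9≥9); i<j, swap → 9 7 7 7 7 9 9 9 9
j→5, i→5; i≥j, return j=5. data = 9 7 7 7 7 9 9 9 9

5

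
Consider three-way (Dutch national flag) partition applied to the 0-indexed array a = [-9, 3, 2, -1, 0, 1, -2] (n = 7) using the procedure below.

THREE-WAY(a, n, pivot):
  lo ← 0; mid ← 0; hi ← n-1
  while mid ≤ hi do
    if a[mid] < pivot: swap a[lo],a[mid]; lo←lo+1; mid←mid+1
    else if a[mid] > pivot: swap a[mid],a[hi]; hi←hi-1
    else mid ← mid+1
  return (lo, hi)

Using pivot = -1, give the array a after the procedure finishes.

lo=0 mid=0 hi=6
-9<-1: swap(0,0), lo=1 mid=1 ⇒ [-9, 3, 2, -1, 0, 1, -2]
3>-1: swap(1,6), hi=5 ⇒ [-9, -2, 2, -1, 0, 1, 3]
-2<-1: swap(1,1), lo=2 mid=2 ⇒ [-9, -2, 2, -1, 0, 1, 3]
2>-1: swap(2,5), hi=4 ⇒ [-9, -2, 1, -1, 0, 2, 3]
1>-1: swap(2,4), hi=3 ⇒ [-9, -2, 0, -1, 1, 2, 3]
0>-1: swap(2,3), hi=2 ⇒ [-9, -2, -1, 0, 1, 2, 3]
-1=-1: mid=3
done. lo=2 hi=2; a=[-9, -2, -1, 0, 1, 2, 3]

[-9, -2, -1, 0, 1, 2, 3]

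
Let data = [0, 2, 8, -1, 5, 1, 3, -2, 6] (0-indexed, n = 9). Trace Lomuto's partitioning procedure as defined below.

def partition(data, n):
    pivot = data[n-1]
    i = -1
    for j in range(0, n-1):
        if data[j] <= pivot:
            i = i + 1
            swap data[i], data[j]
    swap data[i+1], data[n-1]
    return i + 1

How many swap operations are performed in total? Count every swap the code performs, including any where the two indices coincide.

8

pivot = data[8] = 6; i = -1
j=0: data[0]=0 ≤ 6 → i=0, swap data[0],data[0] (no change) → [0, 2, 8, -1, 5, 1, 3, -2, 6]
j=1: data[1]=2 ≤ 6 → i=1, swap data[1],data[1] (no change) → [0, 2, 8, -1, 5, 1, 3, -2, 6]
j=2: data[2]=8 > 6 → no swap
j=3: data[3]=-1 ≤ 6 → i=2, swap data[2],data[3] → [0, 2, -1, 8, 5, 1, 3, -2, 6]
j=4: data[4]=5 ≤ 6 → i=3, swap data[3],data[4] → [0, 2, -1, 5, 8, 1, 3, -2, 6]
j=5: data[5]=1 ≤ 6 → i=4, swap data[4],data[5] → [0, 2, -1, 5, 1, 8, 3, -2, 6]
j=6: data[6]=3 ≤ 6 → i=5, swap data[5],data[6] → [0, 2, -1, 5, 1, 3, 8, -2, 6]
j=7: data[7]=-2 ≤ 6 → i=6, swap data[6],data[7] → [0, 2, -1, 5, 1, 3, -2, 8, 6]
final swap data[7],data[8] → [0, 2, -1, 5, 1, 3, -2, 6, 8]; return 7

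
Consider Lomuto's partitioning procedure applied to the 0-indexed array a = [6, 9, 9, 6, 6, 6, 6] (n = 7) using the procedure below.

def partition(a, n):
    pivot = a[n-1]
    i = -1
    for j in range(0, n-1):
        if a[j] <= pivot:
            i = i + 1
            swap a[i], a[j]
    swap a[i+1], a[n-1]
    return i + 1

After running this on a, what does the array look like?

pivot = a[6] = 6; i = -1
j=0: a[0]=6 ≤ 6 → i=0, swap a[0],a[0] (no change) → [6, 9, 9, 6, 6, 6, 6]
j=1: a[1]=9 > 6 → no swap
j=2: a[2]=9 > 6 → no swap
j=3: a[3]=6 ≤ 6 → i=1, swap a[1],a[3] → [6, 6, 9, 9, 6, 6, 6]
j=4: a[4]=6 ≤ 6 → i=2, swap a[2],a[4] → [6, 6, 6, 9, 9, 6, 6]
j=5: a[5]=6 ≤ 6 → i=3, swap a[3],a[5] → [6, 6, 6, 6, 9, 9, 6]
final swap a[4],a[6] → [6, 6, 6, 6, 6, 9, 9]; return 4

[6, 6, 6, 6, 6, 9, 9]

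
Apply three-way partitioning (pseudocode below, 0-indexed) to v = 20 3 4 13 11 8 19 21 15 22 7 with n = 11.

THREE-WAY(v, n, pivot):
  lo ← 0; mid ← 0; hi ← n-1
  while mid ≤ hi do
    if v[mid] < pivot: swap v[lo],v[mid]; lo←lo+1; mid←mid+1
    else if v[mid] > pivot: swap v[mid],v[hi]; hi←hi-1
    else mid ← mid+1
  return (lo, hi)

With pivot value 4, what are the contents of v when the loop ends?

3 4 13 11 8 19 21 15 22 7 20

lo=0 mid=0 hi=10
20>4: swap(0,10), hi=9 ⇒ 7 3 4 13 11 8 19 21 15 22 20
7>4: swap(0,9), hi=8 ⇒ 22 3 4 13 11 8 19 21 15 7 20
22>4: swap(0,8), hi=7 ⇒ 15 3 4 13 11 8 19 21 22 7 20
15>4: swap(0,7), hi=6 ⇒ 21 3 4 13 11 8 19 15 22 7 20
21>4: swap(0,6), hi=5 ⇒ 19 3 4 13 11 8 21 15 22 7 20
19>4: swap(0,5), hi=4 ⇒ 8 3 4 13 11 19 21 15 22 7 20
8>4: swap(0,4), hi=3 ⇒ 11 3 4 13 8 19 21 15 22 7 20
11>4: swap(0,3), hi=2 ⇒ 13 3 4 11 8 19 21 15 22 7 20
13>4: swap(0,2), hi=1 ⇒ 4 3 13 11 8 19 21 15 22 7 20
4=4: mid=1
3<4: swap(0,1), lo=1 mid=2 ⇒ 3 4 13 11 8 19 21 15 22 7 20
done. lo=1 hi=1; v=3 4 13 11 8 19 21 15 22 7 20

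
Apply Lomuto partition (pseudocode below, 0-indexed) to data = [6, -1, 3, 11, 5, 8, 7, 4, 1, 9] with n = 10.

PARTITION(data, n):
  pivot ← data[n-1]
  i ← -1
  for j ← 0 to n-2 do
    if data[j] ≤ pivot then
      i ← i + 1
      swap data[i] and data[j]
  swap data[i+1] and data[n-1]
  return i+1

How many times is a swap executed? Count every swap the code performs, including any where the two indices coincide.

9

pivot = data[9] = 9; i = -1
j=0: data[0]=6 ≤ 9 → i=0, swap data[0],data[0] (no change) → [6, -1, 3, 11, 5, 8, 7, 4, 1, 9]
j=1: data[1]=-1 ≤ 9 → i=1, swap data[1],data[1] (no change) → [6, -1, 3, 11, 5, 8, 7, 4, 1, 9]
j=2: data[2]=3 ≤ 9 → i=2, swap data[2],data[2] (no change) → [6, -1, 3, 11, 5, 8, 7, 4, 1, 9]
j=3: data[3]=11 > 9 → no swap
j=4: data[4]=5 ≤ 9 → i=3, swap data[3],data[4] → [6, -1, 3, 5, 11, 8, 7, 4, 1, 9]
j=5: data[5]=8 ≤ 9 → i=4, swap data[4],data[5] → [6, -1, 3, 5, 8, 11, 7, 4, 1, 9]
j=6: data[6]=7 ≤ 9 → i=5, swap data[5],data[6] → [6, -1, 3, 5, 8, 7, 11, 4, 1, 9]
j=7: data[7]=4 ≤ 9 → i=6, swap data[6],data[7] → [6, -1, 3, 5, 8, 7, 4, 11, 1, 9]
j=8: data[8]=1 ≤ 9 → i=7, swap data[7],data[8] → [6, -1, 3, 5, 8, 7, 4, 1, 11, 9]
final swap data[8],data[9] → [6, -1, 3, 5, 8, 7, 4, 1, 9, 11]; return 8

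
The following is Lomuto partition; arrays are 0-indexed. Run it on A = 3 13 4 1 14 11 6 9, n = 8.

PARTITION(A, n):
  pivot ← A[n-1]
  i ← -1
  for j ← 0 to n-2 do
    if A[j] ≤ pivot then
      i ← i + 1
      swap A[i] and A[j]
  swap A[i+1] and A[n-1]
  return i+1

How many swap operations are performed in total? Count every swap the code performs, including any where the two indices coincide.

5

pivot = A[7] = 9; i = -1
j=0: A[0]=3 ≤ 9 → i=0, swap A[0],A[0] (no change) → 3 13 4 1 14 11 6 9
j=1: A[1]=13 > 9 → no swap
j=2: A[2]=4 ≤ 9 → i=1, swap A[1],A[2] → 3 4 13 1 14 11 6 9
j=3: A[3]=1 ≤ 9 → i=2, swap A[2],A[3] → 3 4 1 13 14 11 6 9
j=4: A[4]=14 > 9 → no swap
j=5: A[5]=11 > 9 → no swap
j=6: A[6]=6 ≤ 9 → i=3, swap A[3],A[6] → 3 4 1 6 14 11 13 9
final swap A[4],A[7] → 3 4 1 6 9 11 13 14; return 4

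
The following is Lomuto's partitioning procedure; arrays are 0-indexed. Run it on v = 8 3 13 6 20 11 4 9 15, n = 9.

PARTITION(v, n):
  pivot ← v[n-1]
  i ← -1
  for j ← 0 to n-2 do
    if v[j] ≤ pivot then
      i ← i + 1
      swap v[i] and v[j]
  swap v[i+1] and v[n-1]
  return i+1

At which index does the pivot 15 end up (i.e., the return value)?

7

pivot = v[8] = 15; i = -1
j=0: v[0]=8 ≤ 15 → i=0, swap v[0],v[0] (no change) → 8 3 13 6 20 11 4 9 15
j=1: v[1]=3 ≤ 15 → i=1, swap v[1],v[1] (no change) → 8 3 13 6 20 11 4 9 15
j=2: v[2]=13 ≤ 15 → i=2, swap v[2],v[2] (no change) → 8 3 13 6 20 11 4 9 15
j=3: v[3]=6 ≤ 15 → i=3, swap v[3],v[3] (no change) → 8 3 13 6 20 11 4 9 15
j=4: v[4]=20 > 15 → no swap
j=5: v[5]=11 ≤ 15 → i=4, swap v[4],v[5] → 8 3 13 6 11 20 4 9 15
j=6: v[6]=4 ≤ 15 → i=5, swap v[5],v[6] → 8 3 13 6 11 4 20 9 15
j=7: v[7]=9 ≤ 15 → i=6, swap v[6],v[7] → 8 3 13 6 11 4 9 20 15
final swap v[7],v[8] → 8 3 13 6 11 4 9 15 20; return 7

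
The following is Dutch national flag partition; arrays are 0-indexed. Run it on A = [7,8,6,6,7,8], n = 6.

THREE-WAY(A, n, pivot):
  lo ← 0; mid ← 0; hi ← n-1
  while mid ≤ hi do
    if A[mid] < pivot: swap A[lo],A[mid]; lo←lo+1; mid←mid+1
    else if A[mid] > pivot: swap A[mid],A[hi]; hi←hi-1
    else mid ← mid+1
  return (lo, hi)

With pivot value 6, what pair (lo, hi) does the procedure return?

(0, 1)

pivot = 6; lo=0, mid=0, hi=5
A[mid]=7>6: swap A[0],A[5]; hi=4 → [8,8,6,6,7,7]
A[mid]=8>6: swap A[0],A[4]; hi=3 → [7,8,6,6,8,7]
A[mid]=7>6: swap A[0],A[3]; hi=2 → [6,8,6,7,8,7]
A[mid]=6=6: mid=1
A[mid]=8>6: swap A[1],A[2]; hi=1 → [6,6,8,7,8,7]
A[mid]=6=6: mid=2
end: lo=0, hi=1; A = [6,6,8,7,8,7]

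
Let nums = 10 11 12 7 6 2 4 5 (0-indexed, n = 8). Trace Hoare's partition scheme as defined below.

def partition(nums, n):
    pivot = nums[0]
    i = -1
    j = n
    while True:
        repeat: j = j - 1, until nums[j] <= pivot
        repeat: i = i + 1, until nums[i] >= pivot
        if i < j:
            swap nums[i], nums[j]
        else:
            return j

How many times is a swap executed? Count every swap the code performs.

pivot = nums[0] = 10; i = -1, j = 8
j→7 (nums[7]=5≤10), i→0 (nums[0]=10≥10); i<j, swap → 5 11 12 7 6 2 4 10
j→6 (nums[6]=4≤10), i→1 (nums[1]=11≥10); i<j, swap → 5 4 12 7 6 2 11 10
j→5 (nums[5]=2≤10), i→2 (nums[2]=12≥10); i<j, swap → 5 4 2 7 6 12 11 10
j→4, i→5; i≥j, return j=4. nums = 5 4 2 7 6 12 11 10

3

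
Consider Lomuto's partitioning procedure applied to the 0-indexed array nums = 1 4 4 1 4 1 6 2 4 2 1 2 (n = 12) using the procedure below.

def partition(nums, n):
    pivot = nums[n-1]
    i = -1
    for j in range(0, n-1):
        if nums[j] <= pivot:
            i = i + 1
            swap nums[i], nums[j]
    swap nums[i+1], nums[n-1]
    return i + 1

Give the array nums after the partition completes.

pivot = nums[11] = 2; i = -1
j=0: nums[0]=1 ≤ 2 → i=0, swap nums[0],nums[0] (no change) → 1 4 4 1 4 1 6 2 4 2 1 2
j=1: nums[1]=4 > 2 → no swap
j=2: nums[2]=4 > 2 → no swap
j=3: nums[3]=1 ≤ 2 → i=1, swap nums[1],nums[3] → 1 1 4 4 4 1 6 2 4 2 1 2
j=4: nums[4]=4 > 2 → no swap
j=5: nums[5]=1 ≤ 2 → i=2, swap nums[2],nums[5] → 1 1 1 4 4 4 6 2 4 2 1 2
j=6: nums[6]=6 > 2 → no swap
j=7: nums[7]=2 ≤ 2 → i=3, swap nums[3],nums[7] → 1 1 1 2 4 4 6 4 4 2 1 2
j=8: nums[8]=4 > 2 → no swap
j=9: nums[9]=2 ≤ 2 → i=4, swap nums[4],nums[9] → 1 1 1 2 2 4 6 4 4 4 1 2
j=10: nums[10]=1 ≤ 2 → i=5, swap nums[5],nums[10] → 1 1 1 2 2 1 6 4 4 4 4 2
final swap nums[6],nums[11] → 1 1 1 2 2 1 2 4 4 4 4 6; return 6

1 1 1 2 2 1 2 4 4 4 4 6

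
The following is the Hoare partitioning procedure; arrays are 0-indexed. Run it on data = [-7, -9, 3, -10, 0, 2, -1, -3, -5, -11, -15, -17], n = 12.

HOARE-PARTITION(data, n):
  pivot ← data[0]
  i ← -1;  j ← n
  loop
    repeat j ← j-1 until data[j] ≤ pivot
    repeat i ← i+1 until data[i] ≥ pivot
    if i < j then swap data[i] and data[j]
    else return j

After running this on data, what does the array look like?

[-17, -9, -15, -10, -11, 2, -1, -3, -5, 0, 3, -7]

pivot=-7
j stops at 11 (-17), i stops at 0 (-7); swap ⇒ [-17, -9, 3, -10, 0, 2, -1, -3, -5, -11, -15, -7]
j stops at 10 (-15), i stops at 2 (3); swap ⇒ [-17, -9, -15, -10, 0, 2, -1, -3, -5, -11, 3, -7]
j stops at 9 (-11), i stops at 4 (0); swap ⇒ [-17, -9, -15, -10, -11, 2, -1, -3, -5, 0, 3, -7]
j stops at 4, i stops at 5; i≥j ⇒ return 4. data=[-17, -9, -15, -10, -11, 2, -1, -3, -5, 0, 3, -7]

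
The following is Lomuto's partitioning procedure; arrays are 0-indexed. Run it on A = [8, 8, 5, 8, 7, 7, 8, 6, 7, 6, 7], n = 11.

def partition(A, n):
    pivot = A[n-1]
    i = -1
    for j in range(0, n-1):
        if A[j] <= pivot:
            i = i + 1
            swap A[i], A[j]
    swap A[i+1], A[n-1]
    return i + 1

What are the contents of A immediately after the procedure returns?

pivot=7, i=-1
j=0: 8>7, skip
j=1: 8>7, skip
j=2: 5≤7, i=0, swap(0,2) ⇒ [5, 8, 8, 8, 7, 7, 8, 6, 7, 6, 7]
j=3: 8>7, skip
j=4: 7≤7, i=1, swap(1,4) ⇒ [5, 7, 8, 8, 8, 7, 8, 6, 7, 6, 7]
j=5: 7≤7, i=2, swap(2,5) ⇒ [5, 7, 7, 8, 8, 8, 8, 6, 7, 6, 7]
j=6: 8>7, skip
j=7: 6≤7, i=3, swap(3,7) ⇒ [5, 7, 7, 6, 8, 8, 8, 8, 7, 6, 7]
j=8: 7≤7, i=4, swap(4,8) ⇒ [5, 7, 7, 6, 7, 8, 8, 8, 8, 6, 7]
j=9: 6≤7, i=5, swap(5,9) ⇒ [5, 7, 7, 6, 7, 6, 8, 8, 8, 8, 7]
swap(6,10) ⇒ [5, 7, 7, 6, 7, 6, 7, 8, 8, 8, 8]; return 6

[5, 7, 7, 6, 7, 6, 7, 8, 8, 8, 8]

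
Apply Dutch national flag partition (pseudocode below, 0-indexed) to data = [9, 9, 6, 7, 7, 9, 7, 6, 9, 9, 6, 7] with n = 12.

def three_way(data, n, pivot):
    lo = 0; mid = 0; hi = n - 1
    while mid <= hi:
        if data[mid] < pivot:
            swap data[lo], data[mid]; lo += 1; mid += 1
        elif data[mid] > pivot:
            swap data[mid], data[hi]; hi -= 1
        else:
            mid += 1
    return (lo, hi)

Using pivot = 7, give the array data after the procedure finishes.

[6, 6, 6, 7, 7, 7, 7, 9, 9, 9, 9, 9]

pivot = 7; lo=0, mid=0, hi=11
data[mid]=9>7: swap data[0],data[11]; hi=10 → [7, 9, 6, 7, 7, 9, 7, 6, 9, 9, 6, 9]
data[mid]=7=7: mid=1
data[mid]=9>7: swap data[1],data[10]; hi=9 → [7, 6, 6, 7, 7, 9, 7, 6, 9, 9, 9, 9]
data[mid]=6<7: swap data[0],data[1]; lo=1,mid=2 → [6, 7, 6, 7, 7, 9, 7, 6, 9, 9, 9, 9]
data[mid]=6<7: swap data[1],data[2]; lo=2,mid=3 → [6, 6, 7, 7, 7, 9, 7, 6, 9, 9, 9, 9]
data[mid]=7=7: mid=4
data[mid]=7=7: mid=5
data[mid]=9>7: swap data[5],data[9]; hi=8 → [6, 6, 7, 7, 7, 9, 7, 6, 9, 9, 9, 9]
data[mid]=9>7: swap data[5],data[8]; hi=7 → [6, 6, 7, 7, 7, 9, 7, 6, 9, 9, 9, 9]
data[mid]=9>7: swap data[5],data[7]; hi=6 → [6, 6, 7, 7, 7, 6, 7, 9, 9, 9, 9, 9]
data[mid]=6<7: swap data[2],data[5]; lo=3,mid=6 → [6, 6, 6, 7, 7, 7, 7, 9, 9, 9, 9, 9]
data[mid]=7=7: mid=7
end: lo=3, hi=6; data = [6, 6, 6, 7, 7, 7, 7, 9, 9, 9, 9, 9]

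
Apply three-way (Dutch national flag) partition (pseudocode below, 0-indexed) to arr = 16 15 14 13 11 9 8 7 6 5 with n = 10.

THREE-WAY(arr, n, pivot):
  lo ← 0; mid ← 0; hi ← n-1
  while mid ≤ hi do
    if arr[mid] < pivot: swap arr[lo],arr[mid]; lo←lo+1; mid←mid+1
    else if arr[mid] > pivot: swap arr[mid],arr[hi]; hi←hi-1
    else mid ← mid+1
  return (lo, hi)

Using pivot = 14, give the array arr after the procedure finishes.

lo=0 mid=0 hi=9
16>14: swap(0,9), hi=8 ⇒ 5 15 14 13 11 9 8 7 6 16
5<14: swap(0,0), lo=1 mid=1 ⇒ 5 15 14 13 11 9 8 7 6 16
15>14: swap(1,8), hi=7 ⇒ 5 6 14 13 11 9 8 7 15 16
6<14: swap(1,1), lo=2 mid=2 ⇒ 5 6 14 13 11 9 8 7 15 16
14=14: mid=3
13<14: swap(2,3), lo=3 mid=4 ⇒ 5 6 13 14 11 9 8 7 15 16
11<14: swap(3,4), lo=4 mid=5 ⇒ 5 6 13 11 14 9 8 7 15 16
9<14: swap(4,5), lo=5 mid=6 ⇒ 5 6 13 11 9 14 8 7 15 16
8<14: swap(5,6), lo=6 mid=7 ⇒ 5 6 13 11 9 8 14 7 15 16
7<14: swap(6,7), lo=7 mid=8 ⇒ 5 6 13 11 9 8 7 14 15 16
done. lo=7 hi=7; arr=5 6 13 11 9 8 7 14 15 16

5 6 13 11 9 8 7 14 15 16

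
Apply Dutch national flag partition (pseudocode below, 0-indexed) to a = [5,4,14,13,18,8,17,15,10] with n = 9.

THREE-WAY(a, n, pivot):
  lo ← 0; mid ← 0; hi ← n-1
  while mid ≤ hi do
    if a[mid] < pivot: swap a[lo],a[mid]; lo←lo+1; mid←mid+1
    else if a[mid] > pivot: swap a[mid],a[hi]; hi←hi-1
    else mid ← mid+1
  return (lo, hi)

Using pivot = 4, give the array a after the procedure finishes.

lo=0 mid=0 hi=8
5>4: swap(0,8), hi=7 ⇒ [10,4,14,13,18,8,17,15,5]
10>4: swap(0,7), hi=6 ⇒ [15,4,14,13,18,8,17,10,5]
15>4: swap(0,6), hi=5 ⇒ [17,4,14,13,18,8,15,10,5]
17>4: swap(0,5), hi=4 ⇒ [8,4,14,13,18,17,15,10,5]
8>4: swap(0,4), hi=3 ⇒ [18,4,14,13,8,17,15,10,5]
18>4: swap(0,3), hi=2 ⇒ [13,4,14,18,8,17,15,10,5]
13>4: swap(0,2), hi=1 ⇒ [14,4,13,18,8,17,15,10,5]
14>4: swap(0,1), hi=0 ⇒ [4,14,13,18,8,17,15,10,5]
4=4: mid=1
done. lo=0 hi=0; a=[4,14,13,18,8,17,15,10,5]

[4,14,13,18,8,17,15,10,5]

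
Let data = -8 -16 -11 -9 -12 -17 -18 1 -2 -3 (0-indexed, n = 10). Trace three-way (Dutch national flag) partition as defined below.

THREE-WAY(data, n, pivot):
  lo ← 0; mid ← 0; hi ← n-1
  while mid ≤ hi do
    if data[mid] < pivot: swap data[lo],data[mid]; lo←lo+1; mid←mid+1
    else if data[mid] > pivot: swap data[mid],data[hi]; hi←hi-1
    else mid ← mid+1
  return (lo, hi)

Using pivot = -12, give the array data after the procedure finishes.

-18 -16 -17 -12 -9 -11 1 -2 -3 -8

pivot = -12; lo=0, mid=0, hi=9
data[mid]=-8>-12: swap data[0],data[9]; hi=8 → -3 -16 -11 -9 -12 -17 -18 1 -2 -8
data[mid]=-3>-12: swap data[0],data[8]; hi=7 → -2 -16 -11 -9 -12 -17 -18 1 -3 -8
data[mid]=-2>-12: swap data[0],data[7]; hi=6 → 1 -16 -11 -9 -12 -17 -18 -2 -3 -8
data[mid]=1>-12: swap data[0],data[6]; hi=5 → -18 -16 -11 -9 -12 -17 1 -2 -3 -8
data[mid]=-18<-12: swap data[0],data[0]; lo=1,mid=1 → -18 -16 -11 -9 -12 -17 1 -2 -3 -8
data[mid]=-16<-12: swap data[1],data[1]; lo=2,mid=2 → -18 -16 -11 -9 -12 -17 1 -2 -3 -8
data[mid]=-11>-12: swap data[2],data[5]; hi=4 → -18 -16 -17 -9 -12 -11 1 -2 -3 -8
data[mid]=-17<-12: swap data[2],data[2]; lo=3,mid=3 → -18 -16 -17 -9 -12 -11 1 -2 -3 -8
data[mid]=-9>-12: swap data[3],data[4]; hi=3 → -18 -16 -17 -12 -9 -11 1 -2 -3 -8
data[mid]=-12=-12: mid=4
end: lo=3, hi=3; data = -18 -16 -17 -12 -9 -11 1 -2 -3 -8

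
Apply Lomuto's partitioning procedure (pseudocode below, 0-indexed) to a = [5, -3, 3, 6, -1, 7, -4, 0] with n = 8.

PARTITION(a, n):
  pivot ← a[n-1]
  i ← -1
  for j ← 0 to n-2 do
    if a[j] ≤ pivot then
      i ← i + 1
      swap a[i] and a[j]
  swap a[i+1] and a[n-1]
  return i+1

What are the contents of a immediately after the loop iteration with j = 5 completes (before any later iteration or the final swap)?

[-3, -1, 3, 6, 5, 7, -4, 0]

pivot=0, i=-1
j=0: 5>0, skip
j=1: -3≤0, i=0, swap(0,1) ⇒ [-3, 5, 3, 6, -1, 7, -4, 0]
j=2: 3>0, skip
j=3: 6>0, skip
j=4: -1≤0, i=1, swap(1,4) ⇒ [-3, -1, 3, 6, 5, 7, -4, 0]
j=5: 7>0, skip
(after j=5) a = [-3, -1, 3, 6, 5, 7, -4, 0]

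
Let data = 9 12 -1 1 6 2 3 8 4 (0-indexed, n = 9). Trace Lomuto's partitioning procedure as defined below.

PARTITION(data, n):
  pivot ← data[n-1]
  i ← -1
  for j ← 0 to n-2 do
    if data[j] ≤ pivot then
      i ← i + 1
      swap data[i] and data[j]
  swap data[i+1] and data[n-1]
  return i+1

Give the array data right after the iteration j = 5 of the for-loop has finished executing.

pivot = data[8] = 4; i = -1
j=0: data[0]=9 > 4 → no swap
j=1: data[1]=12 > 4 → no swap
j=2: data[2]=-1 ≤ 4 → i=0, swap data[0],data[2] → -1 12 9 1 6 2 3 8 4
j=3: data[3]=1 ≤ 4 → i=1, swap data[1],data[3] → -1 1 9 12 6 2 3 8 4
j=4: data[4]=6 > 4 → no swap
j=5: data[5]=2 ≤ 4 → i=2, swap data[2],data[5] → -1 1 2 12 6 9 3 8 4
(after j=5) data = -1 1 2 12 6 9 3 8 4

-1 1 2 12 6 9 3 8 4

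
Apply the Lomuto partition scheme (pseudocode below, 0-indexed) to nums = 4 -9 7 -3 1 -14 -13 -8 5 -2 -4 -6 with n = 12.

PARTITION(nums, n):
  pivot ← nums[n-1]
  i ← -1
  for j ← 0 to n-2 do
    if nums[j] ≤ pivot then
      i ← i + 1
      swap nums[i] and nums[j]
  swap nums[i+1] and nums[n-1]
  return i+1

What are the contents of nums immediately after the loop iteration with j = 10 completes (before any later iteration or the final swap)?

pivot=-6, i=-1
j=0: 4>-6, skip
j=1: -9≤-6, i=0, swap(0,1) ⇒ -9 4 7 -3 1 -14 -13 -8 5 -2 -4 -6
j=2: 7>-6, skip
j=3: -3>-6, skip
j=4: 1>-6, skip
j=5: -14≤-6, i=1, swap(1,5) ⇒ -9 -14 7 -3 1 4 -13 -8 5 -2 -4 -6
j=6: -13≤-6, i=2, swap(2,6) ⇒ -9 -14 -13 -3 1 4 7 -8 5 -2 -4 -6
j=7: -8≤-6, i=3, swap(3,7) ⇒ -9 -14 -13 -8 1 4 7 -3 5 -2 -4 -6
j=8: 5>-6, skip
j=9: -2>-6, skip
j=10: -4>-6, skip
(after j=10) nums = -9 -14 -13 -8 1 4 7 -3 5 -2 -4 -6

-9 -14 -13 -8 1 4 7 -3 5 -2 -4 -6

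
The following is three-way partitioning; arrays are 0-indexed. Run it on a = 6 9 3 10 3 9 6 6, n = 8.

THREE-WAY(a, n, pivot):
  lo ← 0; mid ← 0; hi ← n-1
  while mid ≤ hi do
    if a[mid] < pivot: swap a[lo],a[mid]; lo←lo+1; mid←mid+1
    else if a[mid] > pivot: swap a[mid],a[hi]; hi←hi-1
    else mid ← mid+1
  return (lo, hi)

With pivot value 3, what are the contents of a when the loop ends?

pivot = 3; lo=0, mid=0, hi=7
a[mid]=6>3: swap a[0],a[7]; hi=6 → 6 9 3 10 3 9 6 6
a[mid]=6>3: swap a[0],a[6]; hi=5 → 6 9 3 10 3 9 6 6
a[mid]=6>3: swap a[0],a[5]; hi=4 → 9 9 3 10 3 6 6 6
a[mid]=9>3: swap a[0],a[4]; hi=3 → 3 9 3 10 9 6 6 6
a[mid]=3=3: mid=1
a[mid]=9>3: swap a[1],a[3]; hi=2 → 3 10 3 9 9 6 6 6
a[mid]=10>3: swap a[1],a[2]; hi=1 → 3 3 10 9 9 6 6 6
a[mid]=3=3: mid=2
end: lo=0, hi=1; a = 3 3 10 9 9 6 6 6

3 3 10 9 9 6 6 6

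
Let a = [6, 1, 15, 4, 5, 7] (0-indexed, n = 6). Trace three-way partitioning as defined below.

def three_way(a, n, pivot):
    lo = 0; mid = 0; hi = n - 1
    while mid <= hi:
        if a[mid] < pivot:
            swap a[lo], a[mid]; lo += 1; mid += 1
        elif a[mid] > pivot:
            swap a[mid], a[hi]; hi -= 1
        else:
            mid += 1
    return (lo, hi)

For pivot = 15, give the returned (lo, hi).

pivot = 15; lo=0, mid=0, hi=5
a[mid]=6<15: swap a[0],a[0]; lo=1,mid=1 → [6, 1, 15, 4, 5, 7]
a[mid]=1<15: swap a[1],a[1]; lo=2,mid=2 → [6, 1, 15, 4, 5, 7]
a[mid]=15=15: mid=3
a[mid]=4<15: swap a[2],a[3]; lo=3,mid=4 → [6, 1, 4, 15, 5, 7]
a[mid]=5<15: swap a[3],a[4]; lo=4,mid=5 → [6, 1, 4, 5, 15, 7]
a[mid]=7<15: swap a[4],a[5]; lo=5,mid=6 → [6, 1, 4, 5, 7, 15]
end: lo=5, hi=5; a = [6, 1, 4, 5, 7, 15]

(5, 5)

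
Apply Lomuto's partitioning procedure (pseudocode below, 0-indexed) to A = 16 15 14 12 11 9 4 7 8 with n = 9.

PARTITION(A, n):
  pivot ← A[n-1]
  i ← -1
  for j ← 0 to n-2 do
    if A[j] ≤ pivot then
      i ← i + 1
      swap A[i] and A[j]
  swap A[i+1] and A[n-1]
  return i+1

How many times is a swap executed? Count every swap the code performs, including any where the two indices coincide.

3

pivot = A[8] = 8; i = -1
j=0: A[0]=16 > 8 → no swap
j=1: A[1]=15 > 8 → no swap
j=2: A[2]=14 > 8 → no swap
j=3: A[3]=12 > 8 → no swap
j=4: A[4]=11 > 8 → no swap
j=5: A[5]=9 > 8 → no swap
j=6: A[6]=4 ≤ 8 → i=0, swap A[0],A[6] → 4 15 14 12 11 9 16 7 8
j=7: A[7]=7 ≤ 8 → i=1, swap A[1],A[7] → 4 7 14 12 11 9 16 15 8
final swap A[2],A[8] → 4 7 8 12 11 9 16 15 14; return 2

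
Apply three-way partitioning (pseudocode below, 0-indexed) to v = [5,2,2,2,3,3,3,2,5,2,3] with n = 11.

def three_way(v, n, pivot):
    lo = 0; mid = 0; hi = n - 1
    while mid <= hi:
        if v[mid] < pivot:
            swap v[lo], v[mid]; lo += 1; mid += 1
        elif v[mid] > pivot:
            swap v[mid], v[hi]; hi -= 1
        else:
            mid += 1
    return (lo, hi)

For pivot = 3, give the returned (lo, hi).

lo=0 mid=0 hi=10
5>3: swap(0,10), hi=9 ⇒ [3,2,2,2,3,3,3,2,5,2,5]
3=3: mid=1
2<3: swap(0,1), lo=1 mid=2 ⇒ [2,3,2,2,3,3,3,2,5,2,5]
2<3: swap(1,2), lo=2 mid=3 ⇒ [2,2,3,2,3,3,3,2,5,2,5]
2<3: swap(2,3), lo=3 mid=4 ⇒ [2,2,2,3,3,3,3,2,5,2,5]
3=3: mid=5
3=3: mid=6
3=3: mid=7
2<3: swap(3,7), lo=4 mid=8 ⇒ [2,2,2,2,3,3,3,3,5,2,5]
5>3: swap(8,9), hi=8 ⇒ [2,2,2,2,3,3,3,3,2,5,5]
2<3: swap(4,8), lo=5 mid=9 ⇒ [2,2,2,2,2,3,3,3,3,5,5]
done. lo=5 hi=8; v=[2,2,2,2,2,3,3,3,3,5,5]

(5, 8)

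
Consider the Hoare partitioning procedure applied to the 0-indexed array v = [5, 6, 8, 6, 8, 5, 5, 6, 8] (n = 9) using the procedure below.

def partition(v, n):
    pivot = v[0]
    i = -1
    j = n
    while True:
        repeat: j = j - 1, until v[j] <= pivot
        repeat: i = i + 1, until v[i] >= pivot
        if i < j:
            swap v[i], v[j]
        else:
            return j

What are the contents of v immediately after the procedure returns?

[5, 5, 8, 6, 8, 6, 5, 6, 8]

pivot = v[0] = 5; i = -1, j = 9
j→6 (v[6]=5≤5), i→0 (v[0]=5≥5); i<j, swap → [5, 6, 8, 6, 8, 5, 5, 6, 8]
j→5 (v[5]=5≤5), i→1 (v[1]=6≥5); i<j, swap → [5, 5, 8, 6, 8, 6, 5, 6, 8]
j→1, i→2; i≥j, return j=1. v = [5, 5, 8, 6, 8, 6, 5, 6, 8]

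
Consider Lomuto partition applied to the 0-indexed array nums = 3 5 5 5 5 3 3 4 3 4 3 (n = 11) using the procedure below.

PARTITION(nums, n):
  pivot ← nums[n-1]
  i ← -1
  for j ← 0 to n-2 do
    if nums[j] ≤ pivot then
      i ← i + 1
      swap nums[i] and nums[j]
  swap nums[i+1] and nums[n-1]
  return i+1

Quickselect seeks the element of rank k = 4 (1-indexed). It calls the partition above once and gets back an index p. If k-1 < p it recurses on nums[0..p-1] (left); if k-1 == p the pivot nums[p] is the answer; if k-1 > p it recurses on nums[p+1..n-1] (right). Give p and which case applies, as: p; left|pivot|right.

pivot = nums[10] = 3; i = -1
j=0: nums[0]=3 ≤ 3 → i=0, swap nums[0],nums[0] (no change) → 3 5 5 5 5 3 3 4 3 4 3
j=1: nums[1]=5 > 3 → no swap
j=2: nums[2]=5 > 3 → no swap
j=3: nums[3]=5 > 3 → no swap
j=4: nums[4]=5 > 3 → no swap
j=5: nums[5]=3 ≤ 3 → i=1, swap nums[1],nums[5] → 3 3 5 5 5 5 3 4 3 4 3
j=6: nums[6]=3 ≤ 3 → i=2, swap nums[2],nums[6] → 3 3 3 5 5 5 5 4 3 4 3
j=7: nums[7]=4 > 3 → no swap
j=8: nums[8]=3 ≤ 3 → i=3, swap nums[3],nums[8] → 3 3 3 3 5 5 5 4 5 4 3
j=9: nums[9]=4 > 3 → no swap
final swap nums[4],nums[10] → 3 3 3 3 3 5 5 4 5 4 5; return 4
p = 4; k-1 = 3 < 4 ⇒ left

4; left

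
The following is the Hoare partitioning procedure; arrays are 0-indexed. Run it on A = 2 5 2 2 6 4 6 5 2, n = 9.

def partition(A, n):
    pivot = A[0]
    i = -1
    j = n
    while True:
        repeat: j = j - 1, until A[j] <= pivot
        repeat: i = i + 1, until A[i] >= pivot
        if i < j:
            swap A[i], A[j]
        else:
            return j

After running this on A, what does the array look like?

pivot=2
j stops at 8 (2), i stops at 0 (2); swap ⇒ 2 5 2 2 6 4 6 5 2
j stops at 3 (2), i stops at 1 (5); swap ⇒ 2 2 2 5 6 4 6 5 2
j stops at 2, i stops at 2; i≥j ⇒ return 2. A=2 2 2 5 6 4 6 5 2

2 2 2 5 6 4 6 5 2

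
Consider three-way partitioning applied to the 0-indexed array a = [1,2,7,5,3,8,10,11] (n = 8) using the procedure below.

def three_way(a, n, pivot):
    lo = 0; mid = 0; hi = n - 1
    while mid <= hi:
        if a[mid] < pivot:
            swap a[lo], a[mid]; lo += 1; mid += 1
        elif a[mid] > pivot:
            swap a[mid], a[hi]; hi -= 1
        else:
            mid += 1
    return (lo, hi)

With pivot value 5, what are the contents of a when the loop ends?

pivot = 5; lo=0, mid=0, hi=7
a[mid]=1<5: swap a[0],a[0]; lo=1,mid=1 → [1,2,7,5,3,8,10,11]
a[mid]=2<5: swap a[1],a[1]; lo=2,mid=2 → [1,2,7,5,3,8,10,11]
a[mid]=7>5: swap a[2],a[7]; hi=6 → [1,2,11,5,3,8,10,7]
a[mid]=11>5: swap a[2],a[6]; hi=5 → [1,2,10,5,3,8,11,7]
a[mid]=10>5: swap a[2],a[5]; hi=4 → [1,2,8,5,3,10,11,7]
a[mid]=8>5: swap a[2],a[4]; hi=3 → [1,2,3,5,8,10,11,7]
a[mid]=3<5: swap a[2],a[2]; lo=3,mid=3 → [1,2,3,5,8,10,11,7]
a[mid]=5=5: mid=4
end: lo=3, hi=3; a = [1,2,3,5,8,10,11,7]

[1,2,3,5,8,10,11,7]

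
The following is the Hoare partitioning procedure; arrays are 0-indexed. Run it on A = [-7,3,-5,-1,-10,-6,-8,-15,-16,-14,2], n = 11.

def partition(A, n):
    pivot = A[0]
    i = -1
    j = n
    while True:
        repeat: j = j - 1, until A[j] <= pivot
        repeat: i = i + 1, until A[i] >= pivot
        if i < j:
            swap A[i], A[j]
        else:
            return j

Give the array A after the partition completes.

[-14,-16,-15,-8,-10,-6,-1,-5,3,-7,2]

pivot = A[0] = -7; i = -1, j = 11
j→9 (A[9]=-14≤-7), i→0 (A[0]=-7≥-7); i<j, swap → [-14,3,-5,-1,-10,-6,-8,-15,-16,-7,2]
j→8 (A[8]=-16≤-7), i→1 (A[1]=3≥-7); i<j, swap → [-14,-16,-5,-1,-10,-6,-8,-15,3,-7,2]
j→7 (A[7]=-15≤-7), i→2 (A[2]=-5≥-7); i<j, swap → [-14,-16,-15,-1,-10,-6,-8,-5,3,-7,2]
j→6 (A[6]=-8≤-7), i→3 (A[3]=-1≥-7); i<j, swap → [-14,-16,-15,-8,-10,-6,-1,-5,3,-7,2]
j→4, i→5; i≥j, return j=4. A = [-14,-16,-15,-8,-10,-6,-1,-5,3,-7,2]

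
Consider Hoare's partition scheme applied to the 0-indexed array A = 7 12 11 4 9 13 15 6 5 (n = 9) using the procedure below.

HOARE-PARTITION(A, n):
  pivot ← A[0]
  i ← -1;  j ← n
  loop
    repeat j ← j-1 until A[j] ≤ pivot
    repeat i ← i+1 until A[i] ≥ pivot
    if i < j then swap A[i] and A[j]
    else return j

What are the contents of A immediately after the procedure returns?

pivot = A[0] = 7; i = -1, j = 9
j→8 (A[8]=5≤7), i→0 (A[0]=7≥7); i<j, swap → 5 12 11 4 9 13 15 6 7
j→7 (A[7]=6≤7), i→1 (A[1]=12≥7); i<j, swap → 5 6 11 4 9 13 15 12 7
j→3 (A[3]=4≤7), i→2 (A[2]=11≥7); i<j, swap → 5 6 4 11 9 13 15 12 7
j→2, i→3; i≥j, return j=2. A = 5 6 4 11 9 13 15 12 7

5 6 4 11 9 13 15 12 7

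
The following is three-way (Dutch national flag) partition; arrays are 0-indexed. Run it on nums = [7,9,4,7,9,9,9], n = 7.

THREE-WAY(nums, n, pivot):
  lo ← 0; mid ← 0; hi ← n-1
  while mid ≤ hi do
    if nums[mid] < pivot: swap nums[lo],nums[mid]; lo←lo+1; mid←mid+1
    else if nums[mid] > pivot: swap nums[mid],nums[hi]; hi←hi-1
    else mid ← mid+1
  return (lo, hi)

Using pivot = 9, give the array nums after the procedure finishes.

lo=0 mid=0 hi=6
7<9: swap(0,0), lo=1 mid=1 ⇒ [7,9,4,7,9,9,9]
9=9: mid=2
4<9: swap(1,2), lo=2 mid=3 ⇒ [7,4,9,7,9,9,9]
7<9: swap(2,3), lo=3 mid=4 ⇒ [7,4,7,9,9,9,9]
9=9: mid=5
9=9: mid=6
9=9: mid=7
done. lo=3 hi=6; nums=[7,4,7,9,9,9,9]

[7,4,7,9,9,9,9]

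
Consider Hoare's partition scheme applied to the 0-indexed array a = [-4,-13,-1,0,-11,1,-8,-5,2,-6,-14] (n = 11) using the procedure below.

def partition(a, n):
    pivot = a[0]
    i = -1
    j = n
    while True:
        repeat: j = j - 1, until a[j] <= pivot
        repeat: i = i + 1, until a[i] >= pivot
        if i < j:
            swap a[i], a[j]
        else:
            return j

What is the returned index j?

5

pivot=-4
j stops at 10 (-14), i stops at 0 (-4); swap ⇒ [-14,-13,-1,0,-11,1,-8,-5,2,-6,-4]
j stops at 9 (-6), i stops at 2 (-1); swap ⇒ [-14,-13,-6,0,-11,1,-8,-5,2,-1,-4]
j stops at 7 (-5), i stops at 3 (0); swap ⇒ [-14,-13,-6,-5,-11,1,-8,0,2,-1,-4]
j stops at 6 (-8), i stops at 5 (1); swap ⇒ [-14,-13,-6,-5,-11,-8,1,0,2,-1,-4]
j stops at 5, i stops at 6; i≥j ⇒ return 5. a=[-14,-13,-6,-5,-11,-8,1,0,2,-1,-4]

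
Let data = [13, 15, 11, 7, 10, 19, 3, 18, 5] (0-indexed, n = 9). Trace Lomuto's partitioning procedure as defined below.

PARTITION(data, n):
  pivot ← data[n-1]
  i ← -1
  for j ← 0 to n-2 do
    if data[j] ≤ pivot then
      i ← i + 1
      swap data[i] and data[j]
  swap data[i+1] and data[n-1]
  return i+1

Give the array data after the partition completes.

pivot = data[8] = 5; i = -1
j=0: data[0]=13 > 5 → no swap
j=1: data[1]=15 > 5 → no swap
j=2: data[2]=11 > 5 → no swap
j=3: data[3]=7 > 5 → no swap
j=4: data[4]=10 > 5 → no swap
j=5: data[5]=19 > 5 → no swap
j=6: data[6]=3 ≤ 5 → i=0, swap data[0],data[6] → [3, 15, 11, 7, 10, 19, 13, 18, 5]
j=7: data[7]=18 > 5 → no swap
final swap data[1],data[8] → [3, 5, 11, 7, 10, 19, 13, 18, 15]; return 1

[3, 5, 11, 7, 10, 19, 13, 18, 15]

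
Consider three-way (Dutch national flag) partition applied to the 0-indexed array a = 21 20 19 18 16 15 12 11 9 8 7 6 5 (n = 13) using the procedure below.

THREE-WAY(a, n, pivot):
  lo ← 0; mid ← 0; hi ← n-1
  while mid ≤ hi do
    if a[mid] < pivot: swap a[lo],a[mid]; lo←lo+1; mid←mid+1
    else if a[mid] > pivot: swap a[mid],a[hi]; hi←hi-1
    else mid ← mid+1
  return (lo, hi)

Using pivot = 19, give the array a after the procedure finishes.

lo=0 mid=0 hi=12
21>19: swap(0,12), hi=11 ⇒ 5 20 19 18 16 15 12 11 9 8 7 6 21
5<19: swap(0,0), lo=1 mid=1 ⇒ 5 20 19 18 16 15 12 11 9 8 7 6 21
20>19: swap(1,11), hi=10 ⇒ 5 6 19 18 16 15 12 11 9 8 7 20 21
6<19: swap(1,1), lo=2 mid=2 ⇒ 5 6 19 18 16 15 12 11 9 8 7 20 21
19=19: mid=3
18<19: swap(2,3), lo=3 mid=4 ⇒ 5 6 18 19 16 15 12 11 9 8 7 20 21
16<19: swap(3,4), lo=4 mid=5 ⇒ 5 6 18 16 19 15 12 11 9 8 7 20 21
15<19: swap(4,5), lo=5 mid=6 ⇒ 5 6 18 16 15 19 12 11 9 8 7 20 21
12<19: swap(5,6), lo=6 mid=7 ⇒ 5 6 18 16 15 12 19 11 9 8 7 20 21
11<19: swap(6,7), lo=7 mid=8 ⇒ 5 6 18 16 15 12 11 19 9 8 7 20 21
9<19: swap(7,8), lo=8 mid=9 ⇒ 5 6 18 16 15 12 11 9 19 8 7 20 21
8<19: swap(8,9), lo=9 mid=10 ⇒ 5 6 18 16 15 12 11 9 8 19 7 20 21
7<19: swap(9,10), lo=10 mid=11 ⇒ 5 6 18 16 15 12 11 9 8 7 19 20 21
done. lo=10 hi=10; a=5 6 18 16 15 12 11 9 8 7 19 20 21

5 6 18 16 15 12 11 9 8 7 19 20 21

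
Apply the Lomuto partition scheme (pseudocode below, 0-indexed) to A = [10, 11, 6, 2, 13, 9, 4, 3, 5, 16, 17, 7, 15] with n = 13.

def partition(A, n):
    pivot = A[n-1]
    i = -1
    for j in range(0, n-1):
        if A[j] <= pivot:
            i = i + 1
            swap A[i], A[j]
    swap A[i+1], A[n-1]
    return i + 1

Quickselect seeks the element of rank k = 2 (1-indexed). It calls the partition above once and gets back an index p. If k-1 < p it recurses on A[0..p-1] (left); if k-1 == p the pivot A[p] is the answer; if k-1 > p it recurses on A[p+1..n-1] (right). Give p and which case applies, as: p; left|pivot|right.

10; left

pivot = A[12] = 15; i = -1
j=0: A[0]=10 ≤ 15 → i=0, swap A[0],A[0] (no change) → [10, 11, 6, 2, 13, 9, 4, 3, 5, 16, 17, 7, 15]
j=1: A[1]=11 ≤ 15 → i=1, swap A[1],A[1] (no change) → [10, 11, 6, 2, 13, 9, 4, 3, 5, 16, 17, 7, 15]
j=2: A[2]=6 ≤ 15 → i=2, swap A[2],A[2] (no change) → [10, 11, 6, 2, 13, 9, 4, 3, 5, 16, 17, 7, 15]
j=3: A[3]=2 ≤ 15 → i=3, swap A[3],A[3] (no change) → [10, 11, 6, 2, 13, 9, 4, 3, 5, 16, 17, 7, 15]
j=4: A[4]=13 ≤ 15 → i=4, swap A[4],A[4] (no change) → [10, 11, 6, 2, 13, 9, 4, 3, 5, 16, 17, 7, 15]
j=5: A[5]=9 ≤ 15 → i=5, swap A[5],A[5] (no change) → [10, 11, 6, 2, 13, 9, 4, 3, 5, 16, 17, 7, 15]
j=6: A[6]=4 ≤ 15 → i=6, swap A[6],A[6] (no change) → [10, 11, 6, 2, 13, 9, 4, 3, 5, 16, 17, 7, 15]
j=7: A[7]=3 ≤ 15 → i=7, swap A[7],A[7] (no change) → [10, 11, 6, 2, 13, 9, 4, 3, 5, 16, 17, 7, 15]
j=8: A[8]=5 ≤ 15 → i=8, swap A[8],A[8] (no change) → [10, 11, 6, 2, 13, 9, 4, 3, 5, 16, 17, 7, 15]
j=9: A[9]=16 > 15 → no swap
j=10: A[10]=17 > 15 → no swap
j=11: A[11]=7 ≤ 15 → i=9, swap A[9],A[11] → [10, 11, 6, 2, 13, 9, 4, 3, 5, 7, 17, 16, 15]
final swap A[10],A[12] → [10, 11, 6, 2, 13, 9, 4, 3, 5, 7, 15, 16, 17]; return 10
p = 10; k-1 = 1 < 10 ⇒ left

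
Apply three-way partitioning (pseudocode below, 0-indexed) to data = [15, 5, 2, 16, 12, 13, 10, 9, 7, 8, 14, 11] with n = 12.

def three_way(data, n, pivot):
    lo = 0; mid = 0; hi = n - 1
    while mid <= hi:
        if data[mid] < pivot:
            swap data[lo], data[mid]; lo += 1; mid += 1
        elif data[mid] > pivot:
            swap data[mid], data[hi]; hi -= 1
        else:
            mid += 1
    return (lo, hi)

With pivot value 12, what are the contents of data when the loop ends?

[11, 5, 2, 8, 7, 10, 9, 12, 13, 14, 16, 15]

pivot = 12; lo=0, mid=0, hi=11
data[mid]=15>12: swap data[0],data[11]; hi=10 → [11, 5, 2, 16, 12, 13, 10, 9, 7, 8, 14, 15]
data[mid]=11<12: swap data[0],data[0]; lo=1,mid=1 → [11, 5, 2, 16, 12, 13, 10, 9, 7, 8, 14, 15]
data[mid]=5<12: swap data[1],data[1]; lo=2,mid=2 → [11, 5, 2, 16, 12, 13, 10, 9, 7, 8, 14, 15]
data[mid]=2<12: swap data[2],data[2]; lo=3,mid=3 → [11, 5, 2, 16, 12, 13, 10, 9, 7, 8, 14, 15]
data[mid]=16>12: swap data[3],data[10]; hi=9 → [11, 5, 2, 14, 12, 13, 10, 9, 7, 8, 16, 15]
data[mid]=14>12: swap data[3],data[9]; hi=8 → [11, 5, 2, 8, 12, 13, 10, 9, 7, 14, 16, 15]
data[mid]=8<12: swap data[3],data[3]; lo=4,mid=4 → [11, 5, 2, 8, 12, 13, 10, 9, 7, 14, 16, 15]
data[mid]=12=12: mid=5
data[mid]=13>12: swap data[5],data[8]; hi=7 → [11, 5, 2, 8, 12, 7, 10, 9, 13, 14, 16, 15]
data[mid]=7<12: swap data[4],data[5]; lo=5,mid=6 → [11, 5, 2, 8, 7, 12, 10, 9, 13, 14, 16, 15]
data[mid]=10<12: swap data[5],data[6]; lo=6,mid=7 → [11, 5, 2, 8, 7, 10, 12, 9, 13, 14, 16, 15]
data[mid]=9<12: swap data[6],data[7]; lo=7,mid=8 → [11, 5, 2, 8, 7, 10, 9, 12, 13, 14, 16, 15]
end: lo=7, hi=7; data = [11, 5, 2, 8, 7, 10, 9, 12, 13, 14, 16, 15]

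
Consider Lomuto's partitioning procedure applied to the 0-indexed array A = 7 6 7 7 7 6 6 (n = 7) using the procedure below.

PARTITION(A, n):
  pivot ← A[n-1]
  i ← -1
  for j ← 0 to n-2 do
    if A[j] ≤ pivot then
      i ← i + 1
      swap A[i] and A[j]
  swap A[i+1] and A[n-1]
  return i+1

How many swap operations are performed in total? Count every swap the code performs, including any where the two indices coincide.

pivot = A[6] = 6; i = -1
j=0: A[0]=7 > 6 → no swap
j=1: A[1]=6 ≤ 6 → i=0, swap A[0],A[1] → 6 7 7 7 7 6 6
j=2: A[2]=7 > 6 → no swap
j=3: A[3]=7 > 6 → no swap
j=4: A[4]=7 > 6 → no swap
j=5: A[5]=6 ≤ 6 → i=1, swap A[1],A[5] → 6 6 7 7 7 7 6
final swap A[2],A[6] → 6 6 6 7 7 7 7; return 2

3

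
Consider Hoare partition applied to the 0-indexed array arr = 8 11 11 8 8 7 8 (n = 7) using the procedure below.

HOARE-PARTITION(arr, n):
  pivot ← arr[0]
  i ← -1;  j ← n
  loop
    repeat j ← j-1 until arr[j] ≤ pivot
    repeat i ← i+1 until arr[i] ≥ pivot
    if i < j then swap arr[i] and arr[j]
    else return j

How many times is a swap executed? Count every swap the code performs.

3

pivot = arr[0] = 8; i = -1, j = 7
j→6 (arr[6]=8≤8), i→0 (arr[0]=8≥8); i<j, swap → 8 11 11 8 8 7 8
j→5 (arr[5]=7≤8), i→1 (arr[1]=11≥8); i<j, swap → 8 7 11 8 8 11 8
j→4 (arr[4]=8≤8), i→2 (arr[2]=11≥8); i<j, swap → 8 7 8 8 11 11 8
j→3, i→3; i≥j, return j=3. arr = 8 7 8 8 11 11 8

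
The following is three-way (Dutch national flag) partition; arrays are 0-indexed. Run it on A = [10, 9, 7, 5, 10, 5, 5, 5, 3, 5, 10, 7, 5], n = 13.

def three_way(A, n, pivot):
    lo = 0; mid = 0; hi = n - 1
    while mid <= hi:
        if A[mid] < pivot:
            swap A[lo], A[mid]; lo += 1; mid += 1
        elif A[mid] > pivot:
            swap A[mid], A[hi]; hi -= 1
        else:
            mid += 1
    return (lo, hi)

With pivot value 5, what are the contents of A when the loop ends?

lo=0 mid=0 hi=12
10>5: swap(0,12), hi=11 ⇒ [5, 9, 7, 5, 10, 5, 5, 5, 3, 5, 10, 7, 10]
5=5: mid=1
9>5: swap(1,11), hi=10 ⇒ [5, 7, 7, 5, 10, 5, 5, 5, 3, 5, 10, 9, 10]
7>5: swap(1,10), hi=9 ⇒ [5, 10, 7, 5, 10, 5, 5, 5, 3, 5, 7, 9, 10]
10>5: swap(1,9), hi=8 ⇒ [5, 5, 7, 5, 10, 5, 5, 5, 3, 10, 7, 9, 10]
5=5: mid=2
7>5: swap(2,8), hi=7 ⇒ [5, 5, 3, 5, 10, 5, 5, 5, 7, 10, 7, 9, 10]
3<5: swap(0,2), lo=1 mid=3 ⇒ [3, 5, 5, 5, 10, 5, 5, 5, 7, 10, 7, 9, 10]
5=5: mid=4
10>5: swap(4,7), hi=6 ⇒ [3, 5, 5, 5, 5, 5, 5, 10, 7, 10, 7, 9, 10]
5=5: mid=5
5=5: mid=6
5=5: mid=7
done. lo=1 hi=6; A=[3, 5, 5, 5, 5, 5, 5, 10, 7, 10, 7, 9, 10]

[3, 5, 5, 5, 5, 5, 5, 10, 7, 10, 7, 9, 10]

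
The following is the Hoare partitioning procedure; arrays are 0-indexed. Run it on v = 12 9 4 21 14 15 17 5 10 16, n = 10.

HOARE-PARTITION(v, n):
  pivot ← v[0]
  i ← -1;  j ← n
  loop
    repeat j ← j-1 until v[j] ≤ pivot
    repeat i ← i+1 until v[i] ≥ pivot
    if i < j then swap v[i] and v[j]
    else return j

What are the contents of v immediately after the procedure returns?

pivot = v[0] = 12; i = -1, j = 10
j→8 (v[8]=10≤12), i→0 (v[0]=12≥12); i<j, swap → 10 9 4 21 14 15 17 5 12 16
j→7 (v[7]=5≤12), i→3 (v[3]=21≥12); i<j, swap → 10 9 4 5 14 15 17 21 12 16
j→3, i→4; i≥j, return j=3. v = 10 9 4 5 14 15 17 21 12 16

10 9 4 5 14 15 17 21 12 16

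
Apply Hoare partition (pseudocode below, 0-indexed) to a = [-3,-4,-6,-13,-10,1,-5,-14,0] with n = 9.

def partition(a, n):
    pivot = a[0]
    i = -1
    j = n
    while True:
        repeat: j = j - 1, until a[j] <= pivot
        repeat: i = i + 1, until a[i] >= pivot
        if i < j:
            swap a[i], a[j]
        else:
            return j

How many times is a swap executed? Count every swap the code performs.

2

pivot=-3
j stops at 7 (-14), i stops at 0 (-3); swap ⇒ [-14,-4,-6,-13,-10,1,-5,-3,0]
j stops at 6 (-5), i stops at 5 (1); swap ⇒ [-14,-4,-6,-13,-10,-5,1,-3,0]
j stops at 5, i stops at 6; i≥j ⇒ return 5. a=[-14,-4,-6,-13,-10,-5,1,-3,0]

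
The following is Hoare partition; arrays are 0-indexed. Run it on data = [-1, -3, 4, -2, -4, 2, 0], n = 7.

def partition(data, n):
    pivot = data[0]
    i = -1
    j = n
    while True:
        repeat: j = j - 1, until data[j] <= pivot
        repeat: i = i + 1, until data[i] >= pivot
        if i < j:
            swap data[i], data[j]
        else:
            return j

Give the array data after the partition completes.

pivot=-1
j stops at 4 (-4), i stops at 0 (-1); swap ⇒ [-4, -3, 4, -2, -1, 2, 0]
j stops at 3 (-2), i stops at 2 (4); swap ⇒ [-4, -3, -2, 4, -1, 2, 0]
j stops at 2, i stops at 3; i≥j ⇒ return 2. data=[-4, -3, -2, 4, -1, 2, 0]

[-4, -3, -2, 4, -1, 2, 0]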